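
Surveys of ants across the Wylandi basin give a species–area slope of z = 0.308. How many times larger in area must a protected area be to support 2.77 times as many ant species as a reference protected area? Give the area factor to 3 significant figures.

27.3

(A₂/A₁)^0.308 = 2.77, so A₂/A₁ = 2.77^(1/0.308) = 2.77^3.247
ln(A₂/A₁) = ln 2.77 / 0.308 = 1.0188 / 0.308 = 3.3079
A₂/A₁ = e^3.3079 ≈ 27.33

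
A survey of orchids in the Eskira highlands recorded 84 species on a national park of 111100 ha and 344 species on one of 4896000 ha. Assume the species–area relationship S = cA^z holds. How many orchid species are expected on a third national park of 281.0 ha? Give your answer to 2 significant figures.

9.1

z = ln(344/84) / ln(4896000/111100) = 1.4098 / 3.7857 = 0.3724
c = 84 / 111100^0.3724 = 84 / 75.69 = 1.11
S₃ = 1.11 × 281^0.3724 = 1.11 × 8.164 ≈ 9.06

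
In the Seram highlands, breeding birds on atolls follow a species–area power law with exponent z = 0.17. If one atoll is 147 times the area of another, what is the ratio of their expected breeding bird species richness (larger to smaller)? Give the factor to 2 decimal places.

2.34

S₂/S₁ = (A₂/A₁)^z = 147^0.17
ln(S₂/S₁) = 0.17 × ln 147 = 0.17 × 4.9904 = 0.8484
S₂/S₁ = e^0.8484 ≈ 2.336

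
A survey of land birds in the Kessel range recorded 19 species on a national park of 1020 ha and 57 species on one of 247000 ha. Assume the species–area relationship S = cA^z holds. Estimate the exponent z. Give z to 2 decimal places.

Taking logs: ln S = ln c + z ln A, so z = (ln S₂ − ln S₁)/(ln A₂ − ln A₁).
z = ln(57/19) / ln(247000/1020) = ln(3) / ln(242.2) = 1.0986 / 5.4896 = 0.2001

0.20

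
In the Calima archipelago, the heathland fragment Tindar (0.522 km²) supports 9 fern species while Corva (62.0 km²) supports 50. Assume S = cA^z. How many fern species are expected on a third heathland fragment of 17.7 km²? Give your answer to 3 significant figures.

31.9

z = ln(50/9) / ln(62/0.522) = 1.7148 / 4.7772 = 0.3590
c = 9 / 0.522^0.3590 = 9 / 0.7919 = 11.37
S₃ = 11.37 × 17.7^0.3590 = 11.37 × 2.805 ≈ 31.88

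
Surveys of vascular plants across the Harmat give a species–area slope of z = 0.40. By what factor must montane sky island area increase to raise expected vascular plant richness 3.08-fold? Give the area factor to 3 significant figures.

16.6

(A₂/A₁)^0.4 = 3.08, so A₂/A₁ = 3.08^(1/0.4) = 3.08^2.5
ln(A₂/A₁) = ln 3.08 / 0.4 = 1.1249 / 0.4 = 2.8123
A₂/A₁ = e^2.8123 ≈ 16.65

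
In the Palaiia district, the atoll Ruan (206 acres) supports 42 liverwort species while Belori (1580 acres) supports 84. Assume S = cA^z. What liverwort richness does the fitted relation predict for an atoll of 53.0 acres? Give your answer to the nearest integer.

z = ln(84/42) / ln(1580/206) = 0.6931 / 2.0373 = 0.3402
c = 42 / 206^0.3402 = 42 / 6.127 = 6.855
S₃ = 6.855 × 53^0.3402 = 6.855 × 3.861 ≈ 26.46

26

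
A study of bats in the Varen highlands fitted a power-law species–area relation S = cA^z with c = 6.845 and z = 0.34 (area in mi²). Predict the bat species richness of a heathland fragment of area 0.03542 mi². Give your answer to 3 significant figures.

S = 6.845 × 0.03542^0.34 = 6.845 × 0.3212 ≈ 2.198

2.20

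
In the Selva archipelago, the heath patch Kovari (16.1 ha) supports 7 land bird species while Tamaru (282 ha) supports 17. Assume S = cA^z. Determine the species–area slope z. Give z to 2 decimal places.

Taking logs: ln S = ln c + z ln A, so z = (ln S₂ − ln S₁)/(ln A₂ − ln A₁).
z = ln(17/7) / ln(282/16.1) = ln(2.429) / ln(17.52) = 0.8873 / 2.8631 = 0.3099

0.31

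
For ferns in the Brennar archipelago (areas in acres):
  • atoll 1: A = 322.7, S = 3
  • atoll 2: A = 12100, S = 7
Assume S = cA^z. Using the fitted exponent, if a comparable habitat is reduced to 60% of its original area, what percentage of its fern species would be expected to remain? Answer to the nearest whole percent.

89%

z = ln(7/3) / ln(12100/322.7) = 0.8473 / 3.6242 = 0.2338
S_new/S_old = (A_new/A_old)^z = 0.6^0.2338 = exp(0.2338 × -0.5108) = 0.8874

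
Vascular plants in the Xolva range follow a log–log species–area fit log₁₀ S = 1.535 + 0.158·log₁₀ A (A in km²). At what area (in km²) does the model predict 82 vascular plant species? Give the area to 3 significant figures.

82 = 34.28 × A^0.158  ⇒  A^0.158 = 82/34.28 = 2.392
ln A = ln(2.392) / 0.158 = 0.8723 / 0.158 = 5.5206
A = e^5.5206 ≈ 249.8 km²

250 km²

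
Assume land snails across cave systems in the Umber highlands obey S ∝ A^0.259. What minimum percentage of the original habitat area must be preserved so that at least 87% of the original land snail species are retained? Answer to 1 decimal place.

58.4%

Need (A_new/A_old)^0.259 = 0.87, so A_new/A_old = 0.87^(1/0.259) = 0.87^3.861
ln(A_new/A_old) = ln 0.87 / 0.259 = -0.1393 / 0.259 = -0.5377
A_new/A_old = e^-0.5377 ≈ 0.5841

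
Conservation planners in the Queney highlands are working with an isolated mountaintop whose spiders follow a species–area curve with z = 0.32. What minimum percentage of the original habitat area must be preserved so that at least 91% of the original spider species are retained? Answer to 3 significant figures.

Need (A_new/A_old)^0.32 = 0.91, so A_new/A_old = 0.91^(1/0.32) = 0.91^3.125
ln(A_new/A_old) = ln 0.91 / 0.32 = -0.0943 / 0.32 = -0.2947
A_new/A_old = e^-0.2947 ≈ 0.7447

74.5%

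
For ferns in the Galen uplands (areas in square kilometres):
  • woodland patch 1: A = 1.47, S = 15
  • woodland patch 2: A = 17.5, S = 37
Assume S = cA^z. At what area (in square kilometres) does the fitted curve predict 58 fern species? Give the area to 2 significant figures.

z = ln(37/15) / ln(17.5/1.47) = 0.9029 / 2.4769 = 0.3645
c = 15 / 1.47^0.3645 = 15 / 1.151 = 13.03
A = (58/13.03)^(1/0.3645) ⇒ ln A = ln(4.45)/0.3645 = 4.0954
A = e^4.0954 ≈ 60.07 square kilometres

60 square kilometres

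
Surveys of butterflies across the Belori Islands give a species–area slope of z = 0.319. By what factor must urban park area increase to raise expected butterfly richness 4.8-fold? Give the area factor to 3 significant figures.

137

(A₂/A₁)^0.319 = 4.8, so A₂/A₁ = 4.8^(1/0.319) = 4.8^3.135
ln(A₂/A₁) = ln 4.8 / 0.319 = 1.5686 / 0.319 = 4.9173
A₂/A₁ = e^4.9173 ≈ 136.6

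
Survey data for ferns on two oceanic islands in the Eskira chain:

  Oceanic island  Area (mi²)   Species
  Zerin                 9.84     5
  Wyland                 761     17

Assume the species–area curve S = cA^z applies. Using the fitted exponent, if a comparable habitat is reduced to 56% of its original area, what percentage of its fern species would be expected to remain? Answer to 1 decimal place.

z = ln(17/5) / ln(761/9.84) = 1.2238 / 4.3482 = 0.2814
S_new/S_old = (A_new/A_old)^z = 0.56^0.2814 = exp(0.2814 × -0.5798) = 0.8494

84.9%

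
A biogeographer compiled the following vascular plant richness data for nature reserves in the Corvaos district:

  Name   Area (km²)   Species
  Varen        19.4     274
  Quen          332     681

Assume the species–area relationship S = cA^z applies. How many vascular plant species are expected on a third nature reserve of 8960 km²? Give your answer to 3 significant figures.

z = ln(681/274) / ln(332/19.4) = 0.9104 / 2.8399 = 0.3206
c = 274 / 19.4^0.3206 = 274 / 2.587 = 105.9
S₃ = 105.9 × 8960^0.3206 = 105.9 × 18.5 ≈ 1959

1960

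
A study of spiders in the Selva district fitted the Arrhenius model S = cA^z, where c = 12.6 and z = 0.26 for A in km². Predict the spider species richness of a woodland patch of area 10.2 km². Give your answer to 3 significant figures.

S = 12.6 × 10.2^0.26 = 12.6 × 1.829 ≈ 23.05

23.0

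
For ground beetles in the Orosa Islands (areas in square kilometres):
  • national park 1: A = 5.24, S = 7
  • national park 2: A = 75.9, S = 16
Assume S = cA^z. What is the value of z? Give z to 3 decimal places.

0.309

Taking logs: ln S = ln c + z ln A, so z = (ln S₂ − ln S₁)/(ln A₂ − ln A₁).
z = ln(16/7) / ln(75.9/5.24) = ln(2.286) / ln(14.48) = 0.8267 / 2.6731 = 0.3093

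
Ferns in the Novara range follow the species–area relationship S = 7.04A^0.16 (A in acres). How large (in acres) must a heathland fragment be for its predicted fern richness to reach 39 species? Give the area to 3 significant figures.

39 = 7.04 × A^0.16  ⇒  A^0.16 = 39/7.04 = 5.54
ln A = ln(5.54) / 0.16 = 1.7120 / 0.16 = 10.6997
A = e^10.6997 ≈ 44343 acres

44300 acres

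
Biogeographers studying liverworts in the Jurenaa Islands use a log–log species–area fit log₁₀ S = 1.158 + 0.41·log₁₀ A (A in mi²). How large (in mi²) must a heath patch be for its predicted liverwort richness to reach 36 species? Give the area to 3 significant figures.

9.36 mi²

36 = 14.39 × A^0.41  ⇒  A^0.41 = 36/14.39 = 2.502
ln A = ln(2.502) / 0.41 = 0.9171 / 0.41 = 2.2369
A = e^2.2369 ≈ 9.364 mi²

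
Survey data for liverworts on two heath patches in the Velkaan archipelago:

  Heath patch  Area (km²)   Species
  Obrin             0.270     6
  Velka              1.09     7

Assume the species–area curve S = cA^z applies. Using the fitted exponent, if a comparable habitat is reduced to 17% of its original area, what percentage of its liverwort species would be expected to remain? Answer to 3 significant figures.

z = ln(7/6) / ln(1.09/0.27) = 0.1542 / 1.3955 = 0.1105
S_new/S_old = (A_new/A_old)^z = 0.17^0.1105 = exp(0.1105 × -1.7720) = 0.8222

82.2%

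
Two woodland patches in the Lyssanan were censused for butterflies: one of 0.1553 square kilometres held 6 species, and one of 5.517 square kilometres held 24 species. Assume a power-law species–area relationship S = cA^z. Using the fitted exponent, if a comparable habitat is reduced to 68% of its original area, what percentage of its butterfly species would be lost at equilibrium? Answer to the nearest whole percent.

14%

z = ln(24/6) / ln(5.517/0.1553) = 1.3863 / 3.5702 = 0.3883
S_new/S_old = (A_new/A_old)^z = 0.68^0.3883 = exp(0.3883 × -0.3857) = 0.8609
Fraction lost = 1 − 0.8609 = 0.1391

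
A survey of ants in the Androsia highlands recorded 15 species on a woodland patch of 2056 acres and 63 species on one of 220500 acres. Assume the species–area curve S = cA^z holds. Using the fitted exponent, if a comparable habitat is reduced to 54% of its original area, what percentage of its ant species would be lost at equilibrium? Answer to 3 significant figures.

z = ln(63/15) / ln(220500/2056) = 1.4351 / 4.6751 = 0.3070
S_new/S_old = (A_new/A_old)^z = 0.54^0.3070 = exp(0.3070 × -0.6162) = 0.8277
Fraction lost = 1 − 0.8277 = 0.1723

17.2%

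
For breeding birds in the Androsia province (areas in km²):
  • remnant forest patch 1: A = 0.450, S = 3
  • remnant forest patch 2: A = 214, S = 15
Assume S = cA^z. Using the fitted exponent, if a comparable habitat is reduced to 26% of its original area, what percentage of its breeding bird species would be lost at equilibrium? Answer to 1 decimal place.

29.7%

z = ln(15/3) / ln(214/0.45) = 1.6094 / 6.1645 = 0.2611
S_new/S_old = (A_new/A_old)^z = 0.26^0.2611 = exp(0.2611 × -1.3471) = 0.7035
Fraction lost = 1 − 0.7035 = 0.2965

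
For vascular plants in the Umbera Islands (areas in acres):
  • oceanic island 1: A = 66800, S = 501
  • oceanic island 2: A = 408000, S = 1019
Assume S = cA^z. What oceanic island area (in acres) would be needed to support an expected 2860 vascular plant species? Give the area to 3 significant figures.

z = ln(1019/501) / ln(408000/66800) = 0.7100 / 1.8096 = 0.3923
c = 501 / 66800^0.3923 = 501 / 78.16 = 6.41
A = (2860/6.41)^(1/0.3923) ⇒ ln A = ln(446.2)/0.3923 = 15.5494
A = e^15.5494 ≈ 5662463 acres

5660000 acres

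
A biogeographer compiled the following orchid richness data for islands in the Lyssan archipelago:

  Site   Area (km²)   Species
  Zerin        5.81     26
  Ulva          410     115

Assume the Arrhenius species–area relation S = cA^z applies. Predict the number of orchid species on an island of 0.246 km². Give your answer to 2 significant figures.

8.6

z = ln(115/26) / ln(410/5.81) = 1.4868 / 4.2566 = 0.3493
c = 26 / 5.81^0.3493 = 26 / 1.849 = 14.06
S₃ = 14.06 × 0.246^0.3493 = 14.06 × 0.6127 ≈ 8.616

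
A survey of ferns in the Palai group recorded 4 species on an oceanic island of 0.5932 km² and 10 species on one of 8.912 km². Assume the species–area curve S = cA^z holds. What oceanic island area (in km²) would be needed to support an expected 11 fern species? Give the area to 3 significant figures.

11.8 km²

z = ln(10/4) / ln(8.912/0.5932) = 0.9163 / 2.7096 = 0.3382
c = 4 / 0.5932^0.3382 = 4 / 0.8381 = 4.773
A = (11/4.773)^(1/0.3382) ⇒ ln A = ln(2.305)/0.3382 = 2.4692
A = e^2.4692 ≈ 11.81 km²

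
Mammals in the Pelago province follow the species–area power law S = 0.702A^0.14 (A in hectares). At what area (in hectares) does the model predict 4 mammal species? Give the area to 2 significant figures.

4 = 0.702 × A^0.14  ⇒  A^0.14 = 4/0.702 = 5.698
ln A = ln(5.698) / 0.14 = 1.7401 / 0.14 = 12.4294
A = e^12.4294 ≈ 250046 hectares

250000 hectares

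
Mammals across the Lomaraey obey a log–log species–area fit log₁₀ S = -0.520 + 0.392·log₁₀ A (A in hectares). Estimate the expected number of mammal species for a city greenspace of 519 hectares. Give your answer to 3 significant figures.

3.50

S = 0.302 × 519^0.392 = 0.302 × 11.6 ≈ 3.502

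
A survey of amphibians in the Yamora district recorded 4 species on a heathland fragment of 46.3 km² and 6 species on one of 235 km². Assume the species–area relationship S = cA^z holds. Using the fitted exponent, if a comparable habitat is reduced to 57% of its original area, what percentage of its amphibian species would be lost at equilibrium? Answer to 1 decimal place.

z = ln(6/4) / ln(235/46.3) = 0.4055 / 1.6244 = 0.2496
S_new/S_old = (A_new/A_old)^z = 0.57^0.2496 = exp(0.2496 × -0.5621) = 0.8691
Fraction lost = 1 − 0.8691 = 0.1309

13.1%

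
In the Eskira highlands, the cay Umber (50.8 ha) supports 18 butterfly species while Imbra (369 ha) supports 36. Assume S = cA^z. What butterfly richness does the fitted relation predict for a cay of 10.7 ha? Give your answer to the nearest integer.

z = ln(36/18) / ln(369/50.8) = 0.6931 / 1.9829 = 0.3496
c = 18 / 50.8^0.3496 = 18 / 3.947 = 4.56
S₃ = 4.56 × 10.7^0.3496 = 4.56 × 2.29 ≈ 10.44

10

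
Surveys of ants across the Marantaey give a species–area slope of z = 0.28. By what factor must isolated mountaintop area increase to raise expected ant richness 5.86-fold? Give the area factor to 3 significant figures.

(A₂/A₁)^0.28 = 5.86, so A₂/A₁ = 5.86^(1/0.28) = 5.86^3.571
ln(A₂/A₁) = ln 5.86 / 0.28 = 1.7681 / 0.28 = 6.3148
A₂/A₁ = e^6.3148 ≈ 552.7

553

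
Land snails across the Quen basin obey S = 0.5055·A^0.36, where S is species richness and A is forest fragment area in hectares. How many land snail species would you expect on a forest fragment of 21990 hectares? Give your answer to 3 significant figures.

S = 0.5055 × 21990^0.36
ln S = ln 0.5055 + 0.36 × ln 21990 = -0.6822 + 0.36 × 9.9983 = 2.9172
S = e^2.9172 ≈ 18.49

18.5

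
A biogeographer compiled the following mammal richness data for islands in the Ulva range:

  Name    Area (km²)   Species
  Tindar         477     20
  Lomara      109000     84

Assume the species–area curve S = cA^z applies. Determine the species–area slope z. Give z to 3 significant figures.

0.264

Taking logs: ln S = ln c + z ln A, so z = (ln S₂ − ln S₁)/(ln A₂ − ln A₁).
z = ln(84/20) / ln(109000/477) = ln(4.2) / ln(228.5) = 1.4351 / 5.4316 = 0.2642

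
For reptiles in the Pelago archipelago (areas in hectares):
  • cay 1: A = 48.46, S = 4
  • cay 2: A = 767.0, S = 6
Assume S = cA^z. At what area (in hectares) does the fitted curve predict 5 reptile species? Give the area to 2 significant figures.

220 hectares

z = ln(6/4) / ln(767/48.46) = 0.4055 / 2.7617 = 0.1468
c = 4 / 48.46^0.1468 = 4 / 1.768 = 2.263
A = (5/2.263)^(1/0.1468) ⇒ ln A = ln(2.21)/0.1468 = 5.4006
A = e^5.4006 ≈ 221.5 hectares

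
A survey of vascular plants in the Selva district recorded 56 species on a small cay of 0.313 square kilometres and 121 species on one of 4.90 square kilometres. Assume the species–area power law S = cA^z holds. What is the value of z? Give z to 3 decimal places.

Taking logs: ln S = ln c + z ln A, so z = (ln S₂ − ln S₁)/(ln A₂ − ln A₁).
z = ln(121/56) / ln(4.9/0.313) = ln(2.161) / ln(15.65) = 0.7704 / 2.7508 = 0.2801

0.280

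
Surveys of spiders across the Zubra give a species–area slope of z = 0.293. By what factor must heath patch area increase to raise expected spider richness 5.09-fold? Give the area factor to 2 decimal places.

258.23

(A₂/A₁)^0.293 = 5.09, so A₂/A₁ = 5.09^(1/0.293) = 5.09^3.413
ln(A₂/A₁) = ln 5.09 / 0.293 = 1.6273 / 0.293 = 5.5538
A₂/A₁ = e^5.5538 ≈ 258.2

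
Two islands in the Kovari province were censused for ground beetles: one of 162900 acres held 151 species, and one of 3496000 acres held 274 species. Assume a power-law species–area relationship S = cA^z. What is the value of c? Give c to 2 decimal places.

14.66

z = ln(S₂/S₁) / ln(A₂/A₁) = ln(274/151) / ln(3496000/162900) = 0.5958 / 3.0662 = 0.1943
c = S₁ / A₁^z = 151 / 162900^0.1943 = 151 / 10.3 = 14.66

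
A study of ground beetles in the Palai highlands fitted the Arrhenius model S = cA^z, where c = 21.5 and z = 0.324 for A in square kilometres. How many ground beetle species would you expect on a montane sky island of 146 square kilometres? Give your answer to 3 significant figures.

S = 21.5 × 146^0.324 = 21.5 × 5.026 ≈ 108.1

108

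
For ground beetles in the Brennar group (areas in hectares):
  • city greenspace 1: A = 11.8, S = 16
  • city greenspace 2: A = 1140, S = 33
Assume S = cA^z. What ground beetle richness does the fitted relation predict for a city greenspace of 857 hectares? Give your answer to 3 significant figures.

z = ln(33/16) / ln(1140/11.8) = 0.7239 / 4.5707 = 0.1584
c = 16 / 11.8^0.1584 = 16 / 1.478 = 10.82
S₃ = 10.82 × 857^0.1584 = 10.82 × 2.914 ≈ 31.54

31.5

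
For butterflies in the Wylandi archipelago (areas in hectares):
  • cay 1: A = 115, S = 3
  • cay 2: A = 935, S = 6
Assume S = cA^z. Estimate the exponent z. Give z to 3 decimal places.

Taking logs: ln S = ln c + z ln A, so z = (ln S₂ − ln S₁)/(ln A₂ − ln A₁).
z = ln(6/3) / ln(935/115) = ln(2) / ln(8.13) = 0.6931 / 2.0956 = 0.3308

0.331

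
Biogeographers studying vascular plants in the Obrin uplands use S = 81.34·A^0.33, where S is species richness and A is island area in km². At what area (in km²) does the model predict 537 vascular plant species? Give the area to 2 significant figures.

537 = 81.34 × A^0.33  ⇒  A^0.33 = 537/81.34 = 6.602
ln A = ln(6.602) / 0.33 = 1.8874 / 0.33 = 5.7193
A = e^5.7193 ≈ 304.7 km²

300 km²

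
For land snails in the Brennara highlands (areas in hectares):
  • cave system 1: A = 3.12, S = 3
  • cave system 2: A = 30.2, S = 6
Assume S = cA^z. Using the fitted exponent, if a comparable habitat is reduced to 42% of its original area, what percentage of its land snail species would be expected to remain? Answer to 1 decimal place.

z = ln(6/3) / ln(30.2/3.12) = 0.6931 / 2.2700 = 0.3053
S_new/S_old = (A_new/A_old)^z = 0.42^0.3053 = exp(0.3053 × -0.8675) = 0.7673

76.7%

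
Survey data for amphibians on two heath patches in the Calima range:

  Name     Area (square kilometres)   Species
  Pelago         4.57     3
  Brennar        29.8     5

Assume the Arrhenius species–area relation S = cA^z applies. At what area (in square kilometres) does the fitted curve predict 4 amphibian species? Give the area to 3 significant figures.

13.1 square kilometres

z = ln(5/3) / ln(29.8/4.57) = 0.5108 / 1.8750 = 0.2724
c = 3 / 4.57^0.2724 = 3 / 1.513 = 1.983
A = (4/1.983)^(1/0.2724) ⇒ ln A = ln(2.017)/0.2724 = 2.5755
A = e^2.5755 ≈ 13.14 square kilometres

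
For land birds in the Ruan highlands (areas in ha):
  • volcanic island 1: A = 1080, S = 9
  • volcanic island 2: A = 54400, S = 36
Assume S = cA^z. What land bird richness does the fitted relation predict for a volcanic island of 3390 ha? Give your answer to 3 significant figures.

13.5

z = ln(36/9) / ln(54400/1080) = 1.3863 / 3.9194 = 0.3537
c = 9 / 1080^0.3537 = 9 / 11.83 = 0.7609
S₃ = 0.7609 × 3390^0.3537 = 0.7609 × 17.73 ≈ 13.49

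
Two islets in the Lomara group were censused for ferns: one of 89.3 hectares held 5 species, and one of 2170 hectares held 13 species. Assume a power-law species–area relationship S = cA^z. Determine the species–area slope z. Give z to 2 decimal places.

0.30

Taking logs: ln S = ln c + z ln A, so z = (ln S₂ − ln S₁)/(ln A₂ − ln A₁).
z = ln(13/5) / ln(2170/89.3) = ln(2.6) / ln(24.3) = 0.9555 / 3.1905 = 0.2995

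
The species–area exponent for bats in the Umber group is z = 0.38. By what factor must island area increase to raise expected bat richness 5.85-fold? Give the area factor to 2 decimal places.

(A₂/A₁)^0.38 = 5.85, so A₂/A₁ = 5.85^(1/0.38) = 5.85^2.632
ln(A₂/A₁) = ln 5.85 / 0.38 = 1.7664 / 0.38 = 4.6485
A₂/A₁ = e^4.6485 ≈ 104.4

104.43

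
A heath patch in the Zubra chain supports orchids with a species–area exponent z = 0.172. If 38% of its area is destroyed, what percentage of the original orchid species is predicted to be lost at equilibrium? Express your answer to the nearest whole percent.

8%

S_new/S_old = (A_new/A_old)^z = 0.62^0.172
= exp(0.172 × ln 0.62) = exp(0.172 × -0.4780) = exp(-0.0822) ≈ 0.9211
Fraction lost = 1 − 0.9211 = 0.07893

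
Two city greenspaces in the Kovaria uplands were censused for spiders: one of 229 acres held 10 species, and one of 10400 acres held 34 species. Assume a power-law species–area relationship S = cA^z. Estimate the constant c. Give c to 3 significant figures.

z = ln(S₂/S₁) / ln(A₂/A₁) = ln(34/10) / ln(10400/229) = 1.2238 / 3.8158 = 0.3207
c = S₁ / A₁^z = 10 / 229^0.3207 = 10 / 5.712 = 1.751

1.75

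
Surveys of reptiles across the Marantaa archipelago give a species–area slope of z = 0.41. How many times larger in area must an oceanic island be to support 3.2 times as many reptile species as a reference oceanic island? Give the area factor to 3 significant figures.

(A₂/A₁)^0.41 = 3.2, so A₂/A₁ = 3.2^(1/0.41) = 3.2^2.439
ln(A₂/A₁) = ln 3.2 / 0.41 = 1.1632 / 0.41 = 2.8370
A₂/A₁ = e^2.8370 ≈ 17.06

17.1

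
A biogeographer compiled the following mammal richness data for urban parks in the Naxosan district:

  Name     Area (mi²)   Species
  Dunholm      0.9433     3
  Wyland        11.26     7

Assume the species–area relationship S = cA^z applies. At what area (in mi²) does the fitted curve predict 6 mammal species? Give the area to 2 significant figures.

7.2 mi²

z = ln(7/3) / ln(11.26/0.9433) = 0.8473 / 2.4796 = 0.3417
c = 3 / 0.9433^0.3417 = 3 / 0.9803 = 3.06
A = (6/3.06)^(1/0.3417) ⇒ ln A = ln(1.961)/0.3417 = 1.9701
A = e^1.9701 ≈ 7.172 mi²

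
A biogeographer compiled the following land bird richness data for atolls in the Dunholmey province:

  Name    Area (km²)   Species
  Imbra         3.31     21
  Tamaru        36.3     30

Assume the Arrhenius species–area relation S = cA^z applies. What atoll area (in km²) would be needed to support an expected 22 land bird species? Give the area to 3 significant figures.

4.52 km²

z = ln(30/21) / ln(36.3/3.31) = 0.3567 / 2.3949 = 0.1489
c = 21 / 3.31^0.1489 = 21 / 1.195 = 17.57
A = (22/17.57)^(1/0.1489) ⇒ ln A = ln(1.252)/0.1489 = 1.5093
A = e^1.5093 ≈ 4.524 km²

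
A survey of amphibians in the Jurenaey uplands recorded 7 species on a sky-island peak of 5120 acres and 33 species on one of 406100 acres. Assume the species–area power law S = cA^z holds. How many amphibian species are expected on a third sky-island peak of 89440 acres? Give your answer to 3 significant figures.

z = ln(33/7) / ln(406100/5120) = 1.5506 / 4.3734 = 0.3545
c = 7 / 5120^0.3545 = 7 / 20.66 = 0.3388
S₃ = 0.3388 × 89440^0.3545 = 0.3388 × 56.96 ≈ 19.3

19.3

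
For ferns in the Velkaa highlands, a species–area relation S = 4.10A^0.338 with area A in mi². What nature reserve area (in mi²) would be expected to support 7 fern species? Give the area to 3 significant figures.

7 = 4.1 × A^0.338  ⇒  A^0.338 = 7/4.1 = 1.707
ln A = ln(1.707) / 0.338 = 0.5349 / 0.338 = 1.5826
A = e^1.5826 ≈ 4.868 mi²

4.87 mi²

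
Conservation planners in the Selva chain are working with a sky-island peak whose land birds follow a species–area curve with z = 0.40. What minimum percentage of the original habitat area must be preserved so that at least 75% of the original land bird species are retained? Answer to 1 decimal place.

48.7%

Need (A_new/A_old)^0.4 = 0.75, so A_new/A_old = 0.75^(1/0.4) = 0.75^2.5
ln(A_new/A_old) = ln 0.75 / 0.4 = -0.2877 / 0.4 = -0.7192
A_new/A_old = e^-0.7192 ≈ 0.4871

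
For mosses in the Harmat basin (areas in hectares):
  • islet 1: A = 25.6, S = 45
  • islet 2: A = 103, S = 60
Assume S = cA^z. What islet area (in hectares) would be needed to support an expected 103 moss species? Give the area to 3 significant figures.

z = ln(60/45) / ln(103/25.6) = 0.2877 / 1.3921 = 0.2066
c = 45 / 25.6^0.2066 = 45 / 1.954 = 23.03
A = (103/23.03)^(1/0.2066) ⇒ ln A = ln(4.473)/0.2066 = 7.2497
A = e^7.2497 ≈ 1408 hectares

1410 hectares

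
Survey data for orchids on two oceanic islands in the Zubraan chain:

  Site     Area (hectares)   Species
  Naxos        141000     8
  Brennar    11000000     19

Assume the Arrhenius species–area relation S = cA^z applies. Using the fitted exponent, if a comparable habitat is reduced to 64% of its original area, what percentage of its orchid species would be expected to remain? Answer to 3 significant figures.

91.5%

z = ln(19/8) / ln(11000000/141000) = 0.8650 / 4.3569 = 0.1985
S_new/S_old = (A_new/A_old)^z = 0.64^0.1985 = exp(0.1985 × -0.4463) = 0.9152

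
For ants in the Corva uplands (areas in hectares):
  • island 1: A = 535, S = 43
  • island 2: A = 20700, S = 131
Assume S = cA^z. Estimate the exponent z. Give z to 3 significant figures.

Taking logs: ln S = ln c + z ln A, so z = (ln S₂ − ln S₁)/(ln A₂ − ln A₁).
z = ln(131/43) / ln(20700/535) = ln(3.047) / ln(38.69) = 1.1140 / 3.6556 = 0.3047

0.305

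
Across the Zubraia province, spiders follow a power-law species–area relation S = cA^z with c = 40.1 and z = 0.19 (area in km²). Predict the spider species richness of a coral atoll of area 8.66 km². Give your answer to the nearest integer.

60 species

S = 40.1 × 8.66^0.19 = 40.1 × 1.507 ≈ 60.43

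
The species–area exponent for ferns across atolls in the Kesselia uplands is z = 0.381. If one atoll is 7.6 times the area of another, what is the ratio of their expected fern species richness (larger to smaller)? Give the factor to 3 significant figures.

S₂/S₁ = (A₂/A₁)^z = 7.6^0.381
ln(S₂/S₁) = 0.381 × ln 7.6 = 0.381 × 2.0281 = 0.7727
S₂/S₁ = e^0.7727 ≈ 2.166

2.17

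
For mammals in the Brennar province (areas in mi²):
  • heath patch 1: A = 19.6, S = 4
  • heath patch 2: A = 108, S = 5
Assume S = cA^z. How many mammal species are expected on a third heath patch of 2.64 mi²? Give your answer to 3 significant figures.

z = ln(5/4) / ln(108/19.6) = 0.2231 / 1.7066 = 0.1308
c = 4 / 19.6^0.1308 = 4 / 1.476 = 2.711
S₃ = 2.711 × 2.64^0.1308 = 2.711 × 1.135 ≈ 3.078

3.08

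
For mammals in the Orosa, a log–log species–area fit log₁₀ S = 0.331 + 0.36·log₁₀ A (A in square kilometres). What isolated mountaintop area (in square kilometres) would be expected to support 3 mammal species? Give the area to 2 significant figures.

2.5 square kilometres

3 = 2.143 × A^0.36  ⇒  A^0.36 = 3/2.143 = 1.4
ln A = ln(1.4) / 0.36 = 0.3365 / 0.36 = 0.9346
A = e^0.9346 ≈ 2.546 square kilometres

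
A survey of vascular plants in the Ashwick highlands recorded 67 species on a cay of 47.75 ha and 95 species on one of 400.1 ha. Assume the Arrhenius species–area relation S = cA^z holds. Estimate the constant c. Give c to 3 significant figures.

z = ln(S₂/S₁) / ln(A₂/A₁) = ln(95/67) / ln(400.1/47.75) = 0.3492 / 2.1257 = 0.1643
c = S₁ / A₁^z = 67 / 47.75^0.1643 = 67 / 1.887 = 35.5

35.5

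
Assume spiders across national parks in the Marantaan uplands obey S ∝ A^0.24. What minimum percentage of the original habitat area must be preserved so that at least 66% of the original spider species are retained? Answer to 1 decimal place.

Need (A_new/A_old)^0.24 = 0.66, so A_new/A_old = 0.66^(1/0.24) = 0.66^4.167
ln(A_new/A_old) = ln 0.66 / 0.24 = -0.4155 / 0.24 = -1.7313
A_new/A_old = e^-1.7313 ≈ 0.1771

17.7%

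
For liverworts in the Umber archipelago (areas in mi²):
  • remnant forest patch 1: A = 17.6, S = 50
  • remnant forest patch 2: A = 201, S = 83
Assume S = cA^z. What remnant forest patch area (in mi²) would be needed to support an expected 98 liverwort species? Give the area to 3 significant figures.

z = ln(83/50) / ln(201/17.6) = 0.5068 / 2.4354 = 0.2081
c = 50 / 17.6^0.2081 = 50 / 1.816 = 27.53
A = (98/27.53)^(1/0.2081) ⇒ ln A = ln(3.56)/0.2081 = 6.1016
A = e^6.1016 ≈ 446.6 mi²

447 mi²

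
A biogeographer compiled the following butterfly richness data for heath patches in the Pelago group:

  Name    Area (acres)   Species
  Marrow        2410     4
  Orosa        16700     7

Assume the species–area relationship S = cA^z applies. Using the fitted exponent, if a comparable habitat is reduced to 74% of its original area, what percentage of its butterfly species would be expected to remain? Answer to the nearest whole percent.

92%

z = ln(7/4) / ln(16700/2410) = 0.5596 / 1.9358 = 0.2891
S_new/S_old = (A_new/A_old)^z = 0.74^0.2891 = exp(0.2891 × -0.3011) = 0.9166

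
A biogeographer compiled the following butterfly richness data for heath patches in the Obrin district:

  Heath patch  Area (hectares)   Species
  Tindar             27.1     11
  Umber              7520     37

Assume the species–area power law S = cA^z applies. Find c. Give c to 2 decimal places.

5.40

z = ln(S₂/S₁) / ln(A₂/A₁) = ln(37/11) / ln(7520/27.1) = 1.2130 / 5.6258 = 0.2156
c = S₁ / A₁^z = 11 / 27.1^0.2156 = 11 / 2.037 = 5.4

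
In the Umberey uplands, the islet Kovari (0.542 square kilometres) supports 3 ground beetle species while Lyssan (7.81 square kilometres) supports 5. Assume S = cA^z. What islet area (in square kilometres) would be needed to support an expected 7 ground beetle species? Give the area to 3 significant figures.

z = ln(5/3) / ln(7.81/0.542) = 0.5108 / 2.6679 = 0.1915
c = 3 / 0.542^0.1915 = 3 / 0.8893 = 3.373
A = (7/3.373)^(1/0.1915) ⇒ ln A = ln(2.075)/0.1915 = 3.8127
A = e^3.8127 ≈ 45.27 square kilometres

45.3 square kilometres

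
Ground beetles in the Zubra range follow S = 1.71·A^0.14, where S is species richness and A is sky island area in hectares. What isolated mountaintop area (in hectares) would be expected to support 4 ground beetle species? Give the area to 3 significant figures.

433 hectares

4 = 1.71 × A^0.14  ⇒  A^0.14 = 4/1.71 = 2.339
ln A = ln(2.339) / 0.14 = 0.8498 / 0.14 = 6.0700
A = e^6.0700 ≈ 432.7 hectares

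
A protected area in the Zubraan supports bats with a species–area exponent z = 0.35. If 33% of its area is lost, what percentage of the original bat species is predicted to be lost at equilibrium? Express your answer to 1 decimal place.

S_new/S_old = (A_new/A_old)^z = 0.67^0.35
= exp(0.35 × ln 0.67) = exp(0.35 × -0.4005) = exp(-0.1402) ≈ 0.8692
Fraction lost = 1 − 0.8692 = 0.1308

13.1%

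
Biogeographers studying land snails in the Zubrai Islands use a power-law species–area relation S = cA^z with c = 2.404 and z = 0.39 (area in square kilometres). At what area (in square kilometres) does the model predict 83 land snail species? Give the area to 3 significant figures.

8790 square kilometres

83 = 2.404 × A^0.39  ⇒  A^0.39 = 83/2.404 = 34.53
ln A = ln(34.53) / 0.39 = 3.5417 / 0.39 = 9.0813
A = e^9.0813 ≈ 8789 square kilometres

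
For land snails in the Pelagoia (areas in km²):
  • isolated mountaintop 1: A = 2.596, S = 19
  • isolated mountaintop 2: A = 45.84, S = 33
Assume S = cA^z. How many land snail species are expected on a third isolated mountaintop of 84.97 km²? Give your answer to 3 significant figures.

37.2

z = ln(33/19) / ln(45.84/2.596) = 0.5521 / 2.8712 = 0.1923
c = 19 / 2.596^0.1923 = 19 / 1.201 = 15.82
S₃ = 15.82 × 84.97^0.1923 = 15.82 × 2.349 ≈ 37.16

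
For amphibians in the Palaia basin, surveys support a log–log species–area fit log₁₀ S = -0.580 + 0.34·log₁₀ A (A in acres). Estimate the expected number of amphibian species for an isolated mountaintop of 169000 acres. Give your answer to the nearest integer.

16

S = 0.263 × 169000^0.34
ln S = ln 0.263 + 0.34 × ln 169000 = -1.3355 + 0.34 × 12.0377 = 2.7573
S = e^2.7573 ≈ 15.76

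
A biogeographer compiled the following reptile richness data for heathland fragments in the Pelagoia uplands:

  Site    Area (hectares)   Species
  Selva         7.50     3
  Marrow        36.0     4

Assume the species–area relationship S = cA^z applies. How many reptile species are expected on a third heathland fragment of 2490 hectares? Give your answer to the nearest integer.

9

z = ln(4/3) / ln(36/7.5) = 0.2877 / 1.5686 = 0.1834
c = 3 / 7.5^0.1834 = 3 / 1.447 = 2.073
S₃ = 2.073 × 2490^0.1834 = 2.073 × 4.196 ≈ 8.7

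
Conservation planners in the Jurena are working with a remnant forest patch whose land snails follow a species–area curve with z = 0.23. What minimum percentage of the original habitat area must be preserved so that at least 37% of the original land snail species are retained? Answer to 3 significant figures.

Need (A_new/A_old)^0.23 = 0.37, so A_new/A_old = 0.37^(1/0.23) = 0.37^4.348
ln(A_new/A_old) = ln 0.37 / 0.23 = -0.9943 / 0.23 = -4.3228
A_new/A_old = e^-4.3228 ≈ 0.01326

1.33%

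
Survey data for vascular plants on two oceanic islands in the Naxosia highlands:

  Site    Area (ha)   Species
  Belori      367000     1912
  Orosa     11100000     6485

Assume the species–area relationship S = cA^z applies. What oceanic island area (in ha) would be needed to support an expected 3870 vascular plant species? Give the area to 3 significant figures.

2630000 ha

z = ln(6485/1912) / ln(11100000/367000) = 1.2213 / 3.4093 = 0.3582
c = 1912 / 367000^0.3582 = 1912 / 98.5 = 19.41
A = (3870/19.41)^(1/0.3582) ⇒ ln A = ln(199.4)/0.3582 = 14.7814
A = e^14.7814 ≈ 2627111 ha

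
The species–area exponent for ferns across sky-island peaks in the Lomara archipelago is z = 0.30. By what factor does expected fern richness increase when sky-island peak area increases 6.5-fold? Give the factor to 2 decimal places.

S₂/S₁ = (A₂/A₁)^z = 6.5^0.3
ln(S₂/S₁) = 0.3 × ln 6.5 = 0.3 × 1.8718 = 0.5615
S₂/S₁ = e^0.5615 ≈ 1.753

1.75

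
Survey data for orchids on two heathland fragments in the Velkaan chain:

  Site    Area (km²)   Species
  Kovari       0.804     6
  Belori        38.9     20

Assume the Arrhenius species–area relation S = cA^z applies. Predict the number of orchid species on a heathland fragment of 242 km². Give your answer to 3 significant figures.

z = ln(20/6) / ln(38.9/0.804) = 1.2040 / 3.8792 = 0.3104
c = 6 / 0.804^0.3104 = 6 / 0.9345 = 6.42
S₃ = 6.42 × 242^0.3104 = 6.42 × 5.494 ≈ 35.27

35.3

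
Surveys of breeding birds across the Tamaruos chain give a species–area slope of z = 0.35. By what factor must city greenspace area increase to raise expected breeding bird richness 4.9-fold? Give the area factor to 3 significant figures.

93.8

(A₂/A₁)^0.35 = 4.9, so A₂/A₁ = 4.9^(1/0.35) = 4.9^2.857
ln(A₂/A₁) = ln 4.9 / 0.35 = 1.5892 / 0.35 = 4.5407
A₂/A₁ = e^4.5407 ≈ 93.75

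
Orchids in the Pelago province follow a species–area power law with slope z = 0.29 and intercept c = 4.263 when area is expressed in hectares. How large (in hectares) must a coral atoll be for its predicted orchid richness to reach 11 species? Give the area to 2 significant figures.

26 hectares

11 = 4.263 × A^0.29  ⇒  A^0.29 = 11/4.263 = 2.58
ln A = ln(2.58) / 0.29 = 0.9479 / 0.29 = 3.2687
A = e^3.2687 ≈ 26.28 hectares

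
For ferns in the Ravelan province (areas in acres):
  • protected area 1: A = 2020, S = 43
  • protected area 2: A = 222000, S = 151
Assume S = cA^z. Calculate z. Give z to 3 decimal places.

0.267

Taking logs: ln S = ln c + z ln A, so z = (ln S₂ − ln S₁)/(ln A₂ − ln A₁).
z = ln(151/43) / ln(222000/2020) = ln(3.512) / ln(109.9) = 1.2561 / 4.6996 = 0.2673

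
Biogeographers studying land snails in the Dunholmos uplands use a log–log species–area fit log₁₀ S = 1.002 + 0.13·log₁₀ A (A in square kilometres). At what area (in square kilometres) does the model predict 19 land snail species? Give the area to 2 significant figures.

130 square kilometres

19 = 10.05 × A^0.13  ⇒  A^0.13 = 19/10.05 = 1.891
ln A = ln(1.891) / 0.13 = 0.6372 / 0.13 = 4.9019
A = e^4.9019 ≈ 134.5 square kilometres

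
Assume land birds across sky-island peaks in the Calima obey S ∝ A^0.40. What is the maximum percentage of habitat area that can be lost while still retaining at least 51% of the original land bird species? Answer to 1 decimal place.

81.4%

Need (A_new/A_old)^0.4 = 0.51, so A_new/A_old = 0.51^(1/0.4) = 0.51^2.5
ln(A_new/A_old) = ln 0.51 / 0.4 = -0.6733 / 0.4 = -1.6834
A_new/A_old = e^-1.6834 ≈ 0.1857
Fraction that can be lost = 1 − 0.1857 = 0.8143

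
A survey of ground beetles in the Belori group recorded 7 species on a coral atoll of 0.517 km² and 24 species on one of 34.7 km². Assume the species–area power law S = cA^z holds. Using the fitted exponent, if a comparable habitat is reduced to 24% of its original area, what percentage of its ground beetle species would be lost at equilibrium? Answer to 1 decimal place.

34.2%

z = ln(24/7) / ln(34.7/0.517) = 1.2321 / 4.2065 = 0.2929
S_new/S_old = (A_new/A_old)^z = 0.24^0.2929 = exp(0.2929 × -1.4271) = 0.6583
Fraction lost = 1 − 0.6583 = 0.3417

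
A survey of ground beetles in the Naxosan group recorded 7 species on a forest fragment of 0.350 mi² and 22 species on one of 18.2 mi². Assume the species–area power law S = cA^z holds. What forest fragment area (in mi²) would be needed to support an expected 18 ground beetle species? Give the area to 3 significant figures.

9.11 mi²

z = ln(22/7) / ln(18.2/0.35) = 1.1451 / 3.9512 = 0.2898
c = 7 / 0.35^0.2898 = 7 / 0.7377 = 9.489
A = (18/9.489)^(1/0.2898) ⇒ ln A = ln(1.897)/0.2898 = 2.2090
A = e^2.2090 ≈ 9.107 mi²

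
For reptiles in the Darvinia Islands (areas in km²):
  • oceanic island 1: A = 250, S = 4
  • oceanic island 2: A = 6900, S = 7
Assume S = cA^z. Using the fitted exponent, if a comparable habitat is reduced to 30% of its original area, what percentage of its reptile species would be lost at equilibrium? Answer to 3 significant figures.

z = ln(7/4) / ln(6900/250) = 0.5596 / 3.3178 = 0.1687
S_new/S_old = (A_new/A_old)^z = 0.3^0.1687 = exp(0.1687 × -1.2040) = 0.8162
Fraction lost = 1 − 0.8162 = 0.1838

18.4%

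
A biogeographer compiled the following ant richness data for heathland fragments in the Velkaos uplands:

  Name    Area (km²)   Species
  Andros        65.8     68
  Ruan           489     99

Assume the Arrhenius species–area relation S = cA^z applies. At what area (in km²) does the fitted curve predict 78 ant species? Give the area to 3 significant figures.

z = ln(99/68) / ln(489/65.8) = 0.3756 / 2.0057 = 0.1873
c = 68 / 65.8^0.1873 = 68 / 2.19 = 31.05
A = (78/31.05)^(1/0.1873) ⇒ ln A = ln(2.512)/0.1873 = 4.9193
A = e^4.9193 ≈ 136.9 km²

137 km²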